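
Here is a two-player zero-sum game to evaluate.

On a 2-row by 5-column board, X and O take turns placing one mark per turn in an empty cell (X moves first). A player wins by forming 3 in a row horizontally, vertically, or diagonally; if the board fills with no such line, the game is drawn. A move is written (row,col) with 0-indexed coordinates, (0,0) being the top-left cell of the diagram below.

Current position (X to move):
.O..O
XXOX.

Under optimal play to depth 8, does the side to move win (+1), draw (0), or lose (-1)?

value(.O..O/XXOX., X) = 0

[.O..O/XXOX.] X move#1: (0,0):+0/XO..O/XXOX.*, (0,2):+0/.OX.O/XXOX., (0,3):+0/.O.XO/XXOX., (1,4):-1/.O..O/XXOXX
[XO..O/XXOX.] O move#2: (0,2):+0/XOO.O/XXOX.*, (0,3):+0/XO.OO/XXOX., (1,4):+0/XO..O/XXOXO
[XOO.O/XXOX.] X move#3: (0,3):+0/XOOXO/XXOX.*, (1,4):-1/XOO.O/XXOXX
[XOOXO/XXOX.] O move#4: (1,4):+0/XOOXO/XXOXO*
[XOOXO/XXOXO] end (terminal +0, X#5); searched .O..O/XXOX. to 8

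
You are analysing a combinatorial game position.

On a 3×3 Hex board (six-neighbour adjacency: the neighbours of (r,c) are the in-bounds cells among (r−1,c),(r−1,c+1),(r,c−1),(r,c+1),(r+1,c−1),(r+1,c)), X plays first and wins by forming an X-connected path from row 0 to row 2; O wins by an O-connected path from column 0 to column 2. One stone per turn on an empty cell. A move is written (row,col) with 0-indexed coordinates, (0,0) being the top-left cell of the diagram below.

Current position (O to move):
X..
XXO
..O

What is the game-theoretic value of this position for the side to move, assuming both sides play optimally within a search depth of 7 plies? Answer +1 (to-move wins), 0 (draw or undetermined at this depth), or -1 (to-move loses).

p1 O@[X../XXO/..O]: (0,1)[XO./XXO/..O]-1* (0,2)[X.O/XXO/..O]-1 (2,0)[X../XXO/O.O]-1 (2,1)[X../XXO/.OO]-1
p2 X@[XO./XXO/..O]: (0,2)[XOX/XXO/..O]+1* (2,0)[XO./XXO/X.O]+1 (2,1)[XO./XXO/.XO]+1
p3 O@[XOX/XXO/..O]: (2,0)[XOX/XXO/O.O]-1* (2,1)[XOX/XXO/.OO]-1
p4 X@[XOX/XXO/O.O]: (2,1)[XOX/XXO/OXO]+1*
p5 O@[XOX/XXO/OXO] terminal -1; root [X../XXO/..O] d7

value(X../XXO/..O, O) = -1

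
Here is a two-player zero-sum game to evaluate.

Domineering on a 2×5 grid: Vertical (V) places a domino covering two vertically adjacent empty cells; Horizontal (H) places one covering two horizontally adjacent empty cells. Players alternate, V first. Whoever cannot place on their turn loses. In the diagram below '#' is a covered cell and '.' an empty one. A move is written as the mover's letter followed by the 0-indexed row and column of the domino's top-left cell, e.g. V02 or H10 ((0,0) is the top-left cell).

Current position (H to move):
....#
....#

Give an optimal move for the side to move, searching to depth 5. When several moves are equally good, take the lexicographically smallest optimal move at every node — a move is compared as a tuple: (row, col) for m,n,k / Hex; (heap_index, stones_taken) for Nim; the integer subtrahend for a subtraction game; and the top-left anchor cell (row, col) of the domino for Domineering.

H's best at [....#/....#]: H01

p1 H@[....#/....#]: H00[##..#/....#]-1 H01[.##.#/....#]+1* H02[..###/....#]-1 H10[....#/##..#]-1 H11[....#/.##.#]+1 H12[....#/..###]-1
p2 V@[.##.#/....#]: V00[###.#/#...#]-1* V03[.####/...##]-1
p3 H@[###.#/#...#]: H11[###.#/###.#]-1 H12[###.#/#.###]+1*
p4 V@[###.#/#.###] terminal -1; root [....#/....#] d5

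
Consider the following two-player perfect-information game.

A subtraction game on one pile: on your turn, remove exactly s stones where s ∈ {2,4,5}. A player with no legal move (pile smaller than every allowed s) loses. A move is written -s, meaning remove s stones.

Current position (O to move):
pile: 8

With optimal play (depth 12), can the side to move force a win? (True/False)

O winning at [8]: False

ply 1, O at 8 | -2=-1→6*; -4=-1→4; -5=-1→3
ply 2, X at 6 | -2=-1→4; -4=-1→2; -5=+1→1*
ply 3: 1 is terminal -1 (O); from 8 depth 12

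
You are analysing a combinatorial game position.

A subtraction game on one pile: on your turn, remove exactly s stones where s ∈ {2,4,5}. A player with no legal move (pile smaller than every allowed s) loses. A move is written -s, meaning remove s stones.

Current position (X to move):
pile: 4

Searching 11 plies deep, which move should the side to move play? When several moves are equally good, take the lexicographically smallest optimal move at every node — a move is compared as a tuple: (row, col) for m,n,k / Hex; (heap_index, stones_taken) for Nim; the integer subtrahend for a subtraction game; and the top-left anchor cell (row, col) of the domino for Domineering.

X's best at [4]: -4

ply 1, X at 4 | -2=-1→2; -4=+1→0*
ply 2: 0 is terminal -1 (O); from 4 depth 11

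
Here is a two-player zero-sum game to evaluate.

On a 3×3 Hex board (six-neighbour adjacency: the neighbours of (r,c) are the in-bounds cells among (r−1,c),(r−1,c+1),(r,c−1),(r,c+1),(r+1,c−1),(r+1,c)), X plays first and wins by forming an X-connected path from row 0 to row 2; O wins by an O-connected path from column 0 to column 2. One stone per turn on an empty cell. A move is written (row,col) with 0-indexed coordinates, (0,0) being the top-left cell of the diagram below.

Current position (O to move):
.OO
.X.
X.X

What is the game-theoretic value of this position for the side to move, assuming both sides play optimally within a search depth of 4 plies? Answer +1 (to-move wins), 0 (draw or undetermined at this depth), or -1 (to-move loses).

value(.OO/.X./X.X, O) = +1

[.OO/.X./X.X] O move#1: (0,0):+1/OOO/.X./X.X*, (1,0):+1/.OO/OX./X.X, (1,2):+1/.OO/.XO/X.X, (2,1):+1/.OO/.X./XOX
[OOO/.X./X.X] end (terminal -1, X#2); searched .OO/.X./X.X to 4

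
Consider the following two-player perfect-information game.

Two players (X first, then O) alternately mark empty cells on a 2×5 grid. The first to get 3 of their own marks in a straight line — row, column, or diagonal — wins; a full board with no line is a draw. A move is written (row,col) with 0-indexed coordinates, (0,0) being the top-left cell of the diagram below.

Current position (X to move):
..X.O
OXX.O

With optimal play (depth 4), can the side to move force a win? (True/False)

X winning at [..X.O/OXX.O]: True

ply 1, X at ..X.O/OXX.O | (0,0)=+1→X.X.O/OXX.O*; (0,1)=+1→.XX.O/OXX.O; (0,3)=+1→..XXO/OXX.O; (1,3)=+1→..X.O/OXXXO
ply 2, O at X.X.O/OXX.O | (0,1)=-1→XOX.O/OXX.O*; (0,3)=-1→X.XOO/OXX.O; (1,3)=-1→X.X.O/OXXOO
ply 3, X at XOX.O/OXX.O | (0,3)=+0→XOXXO/OXX.O; (1,3)=+1→XOX.O/OXXXO*
ply 4: XOX.O/OXXXO is terminal -1 (O); from ..X.O/OXX.O depth 4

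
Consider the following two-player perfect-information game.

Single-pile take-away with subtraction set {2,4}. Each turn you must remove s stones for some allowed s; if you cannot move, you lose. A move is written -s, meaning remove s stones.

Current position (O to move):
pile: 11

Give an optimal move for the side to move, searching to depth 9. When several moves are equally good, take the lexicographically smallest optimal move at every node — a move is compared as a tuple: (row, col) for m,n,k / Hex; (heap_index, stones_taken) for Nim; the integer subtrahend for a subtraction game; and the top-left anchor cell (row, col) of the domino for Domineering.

p1 O@[11]: -2[9]-1 -4[7]+1*
p2 X@[7]: -2[5]-1* -4[3]-1
p3 O@[5]: -2[3]-1 -4[1]+1*
p4 X@[1] terminal -1; root [11] d9

O's best at [11]: -4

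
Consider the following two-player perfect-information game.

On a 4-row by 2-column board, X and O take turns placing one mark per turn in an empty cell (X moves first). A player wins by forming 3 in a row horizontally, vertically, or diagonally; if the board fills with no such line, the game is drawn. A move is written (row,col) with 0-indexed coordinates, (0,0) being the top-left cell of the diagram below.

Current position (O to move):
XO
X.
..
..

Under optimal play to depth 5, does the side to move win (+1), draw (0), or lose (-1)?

value(XO/X./../.., O) = 0

[XO/X./../..] O move#1: (1,1):-1/XO/XO/../.., (2,0):+0/XO/X./O./..*, (2,1):-1/XO/X./.O/.., (3,0):-1/XO/X./../O., (3,1):-1/XO/X./../.O
[XO/X./O./..] X move#2: (1,1):+0/XO/XX/O./..*, (2,1):+0/XO/X./OX/.., (3,0):+0/XO/X./O./X., (3,1):+0/XO/X./O./.X
[XO/XX/O./..] O move#3: (2,1):+0/XO/XX/OO/..*, (3,0):+0/XO/XX/O./O., (3,1):+0/XO/XX/O./.O
[XO/XX/OO/..] X move#4: (3,0):+0/XO/XX/OO/X.*, (3,1):+0/XO/XX/OO/.X
[XO/XX/OO/X.] O move#5: (3,1):+0/XO/XX/OO/XO*
[XO/XX/OO/XO] end (terminal +0, X#6); searched XO/X./../.. to 5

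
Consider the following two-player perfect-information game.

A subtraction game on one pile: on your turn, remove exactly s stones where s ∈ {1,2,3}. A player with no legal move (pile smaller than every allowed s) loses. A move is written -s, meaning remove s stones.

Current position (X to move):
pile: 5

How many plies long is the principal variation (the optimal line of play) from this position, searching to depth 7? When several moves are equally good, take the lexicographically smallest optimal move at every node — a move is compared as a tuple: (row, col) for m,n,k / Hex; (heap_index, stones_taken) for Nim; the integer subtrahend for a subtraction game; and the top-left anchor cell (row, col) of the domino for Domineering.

PV length from [5]: 3 plies

[5] X move#1: -1:+1/4*, -2:-1/3, -3:-1/2
[4] O move#2: -1:-1/3*, -2:-1/2, -3:-1/1
[3] X move#3: -1:-1/2, -2:-1/1, -3:+1/0*
[0] end (terminal -1, O#4); searched 5 to 7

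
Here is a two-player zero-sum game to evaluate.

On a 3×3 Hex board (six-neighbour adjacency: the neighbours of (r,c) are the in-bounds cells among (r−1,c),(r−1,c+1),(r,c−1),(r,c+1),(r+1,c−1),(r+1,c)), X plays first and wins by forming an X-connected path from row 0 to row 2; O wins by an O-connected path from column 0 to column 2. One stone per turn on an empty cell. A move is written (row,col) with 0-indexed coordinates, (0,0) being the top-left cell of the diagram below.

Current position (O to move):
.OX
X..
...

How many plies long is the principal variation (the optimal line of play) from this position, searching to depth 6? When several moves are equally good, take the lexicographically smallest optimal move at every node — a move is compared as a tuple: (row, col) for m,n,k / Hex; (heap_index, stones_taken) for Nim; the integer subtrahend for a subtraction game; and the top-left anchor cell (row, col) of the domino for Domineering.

PV length from [.OX/X../...]: 4 plies

[.OX/X../...] O move#1: (0,0):-1/OOX/X../...*, (1,1):-1/.OX/XO./..., (1,2):-1/.OX/X.O/..., (2,0):-1/.OX/X../O.., (2,1):-1/.OX/X../.O., (2,2):-1/.OX/X../..O
[OOX/X../...] X move#2: (1,1):+1/OOX/XX./...*, (1,2):+1/OOX/X.X/..., (2,0):+1/OOX/X../X.., (2,1):+1/OOX/X../.X., (2,2):+1/OOX/X../..X
[OOX/XX./...] O move#3: (1,2):-1/OOX/XXO/...*, (2,0):-1/OOX/XX./O.., (2,1):-1/OOX/XX./.O., (2,2):-1/OOX/XX./..O
[OOX/XXO/...] X move#4: (2,0):+1/OOX/XXO/X..*, (2,1):+1/OOX/XXO/.X., (2,2):+1/OOX/XXO/..X
[OOX/XXO/X..] end (terminal -1, O#5); searched .OX/X../... to 6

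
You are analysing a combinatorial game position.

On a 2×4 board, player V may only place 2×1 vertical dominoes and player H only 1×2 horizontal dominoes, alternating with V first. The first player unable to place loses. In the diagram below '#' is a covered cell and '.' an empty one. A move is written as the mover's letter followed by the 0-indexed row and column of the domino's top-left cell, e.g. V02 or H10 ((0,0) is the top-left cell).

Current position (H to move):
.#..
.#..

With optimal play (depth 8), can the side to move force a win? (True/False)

[.#../.#..] H move#1: H02:+1/.###/.#..*, H12:+1/.#../.###
[.###/.#..] V move#2: V00:-1/####/##..*
[####/##..] H move#3: H12:+1/####/####*
[####/####] end (terminal -1, V#4); searched .#../.#.. to 8

H winning at [.#../.#..]: True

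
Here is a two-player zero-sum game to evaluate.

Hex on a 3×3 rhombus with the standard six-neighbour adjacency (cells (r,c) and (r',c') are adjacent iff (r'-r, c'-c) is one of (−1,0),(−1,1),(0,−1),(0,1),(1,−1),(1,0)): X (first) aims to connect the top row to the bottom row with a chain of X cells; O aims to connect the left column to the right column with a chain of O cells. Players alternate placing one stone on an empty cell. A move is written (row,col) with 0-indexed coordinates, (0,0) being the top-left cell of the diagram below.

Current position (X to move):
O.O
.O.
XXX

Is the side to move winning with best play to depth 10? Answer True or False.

X winning at [O.O/.O./XXX]: False

[O.O/.O./XXX] X move#1: (0,1):-1/OXO/.O./XXX*, (1,0):-1/O.O/XO./XXX, (1,2):-1/O.O/.OX/XXX
[OXO/.O./XXX] O move#2: (1,0):+1/OXO/OO./XXX*, (1,2):-1/OXO/.OO/XXX
[OXO/OO./XXX] end (terminal -1, X#3); searched O.O/.O./XXX to 10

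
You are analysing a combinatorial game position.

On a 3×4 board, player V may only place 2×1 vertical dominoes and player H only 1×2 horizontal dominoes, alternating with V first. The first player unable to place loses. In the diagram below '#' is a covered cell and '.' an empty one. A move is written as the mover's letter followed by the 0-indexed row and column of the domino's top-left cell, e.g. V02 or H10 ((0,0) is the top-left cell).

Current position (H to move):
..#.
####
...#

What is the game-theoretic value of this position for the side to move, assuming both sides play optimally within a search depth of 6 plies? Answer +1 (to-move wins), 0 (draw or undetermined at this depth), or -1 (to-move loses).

[..#./####/...#] H move#1: H00:+1/###./####/...#*, H20:+1/..#./####/##.#, H21:+1/..#./####/.###
[###./####/...#] end (terminal -1, V#2); searched ..#./####/...# to 6

value(..#./####/...#, H) = +1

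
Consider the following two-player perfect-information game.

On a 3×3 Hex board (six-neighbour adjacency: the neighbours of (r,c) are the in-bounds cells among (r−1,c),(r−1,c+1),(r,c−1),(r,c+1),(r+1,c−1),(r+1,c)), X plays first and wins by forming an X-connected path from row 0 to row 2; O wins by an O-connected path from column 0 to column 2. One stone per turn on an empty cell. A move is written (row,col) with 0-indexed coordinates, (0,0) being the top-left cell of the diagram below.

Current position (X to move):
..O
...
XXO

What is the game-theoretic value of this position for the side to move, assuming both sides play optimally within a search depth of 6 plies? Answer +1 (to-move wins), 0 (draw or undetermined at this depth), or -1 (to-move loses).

p1 X@[..O/.../XXO]: (0,0)[X.O/.../XXO]-1 (0,1)[.XO/.../XXO]+1* (1,0)[..O/X../XXO]+1 (1,1)[..O/.X./XXO]-1 (1,2)[..O/..X/XXO]-1
p2 O@[.XO/.../XXO]: (0,0)[OXO/.../XXO]-1* (1,0)[.XO/O../XXO]-1 (1,1)[.XO/.O./XXO]-1 (1,2)[.XO/..O/XXO]-1
p3 X@[OXO/.../XXO]: (1,0)[OXO/X../XXO]+1* (1,1)[OXO/.X./XXO]+1 (1,2)[OXO/..X/XXO]+1
p4 O@[OXO/X../XXO] terminal -1; root [..O/.../XXO] d6

value(..O/.../XXO, X) = +1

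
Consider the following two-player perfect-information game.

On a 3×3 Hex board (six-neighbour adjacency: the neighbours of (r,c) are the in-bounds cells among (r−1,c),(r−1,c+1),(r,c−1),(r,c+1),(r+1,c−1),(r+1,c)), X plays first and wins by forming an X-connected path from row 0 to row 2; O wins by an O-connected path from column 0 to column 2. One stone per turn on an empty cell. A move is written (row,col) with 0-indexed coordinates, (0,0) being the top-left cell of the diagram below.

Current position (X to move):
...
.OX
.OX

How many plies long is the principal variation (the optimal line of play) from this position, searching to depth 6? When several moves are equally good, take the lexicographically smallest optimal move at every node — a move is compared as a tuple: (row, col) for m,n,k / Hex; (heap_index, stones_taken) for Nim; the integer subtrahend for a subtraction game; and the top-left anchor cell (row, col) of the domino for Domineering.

PV length from [.../.OX/.OX]: 1 ply

ply 1, X at .../.OX/.OX | (0,0)=-1→X../.OX/.OX; (0,1)=-1→.X./.OX/.OX; (0,2)=+1→..X/.OX/.OX*; (1,0)=+1→.../XOX/.OX; (2,0)=+1→.../.OX/XOX
ply 2: ..X/.OX/.OX is terminal -1 (O); from .../.OX/.OX depth 6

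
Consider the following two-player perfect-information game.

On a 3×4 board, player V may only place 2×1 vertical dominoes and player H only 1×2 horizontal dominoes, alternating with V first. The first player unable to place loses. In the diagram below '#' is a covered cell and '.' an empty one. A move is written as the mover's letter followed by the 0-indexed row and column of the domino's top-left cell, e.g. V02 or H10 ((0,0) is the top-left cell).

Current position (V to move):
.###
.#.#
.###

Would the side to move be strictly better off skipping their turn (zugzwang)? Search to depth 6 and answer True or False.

p1 V@[.###/.#.#/.###]: V00[####/##.#/.###]+1* V10[.###/##.#/####]+1
p2 H@[####/##.#/.###] terminal -1; root [.###/.#.#/.###] d6
if V skipped the turn, H would face:
~ p1 H@[.###/.#.#/.###] terminal -1; root [.###/.#.#/.###] d6
compare (V): move=+1 vs pass=+1

zugzwang(.###/.#.#/.###, V) = False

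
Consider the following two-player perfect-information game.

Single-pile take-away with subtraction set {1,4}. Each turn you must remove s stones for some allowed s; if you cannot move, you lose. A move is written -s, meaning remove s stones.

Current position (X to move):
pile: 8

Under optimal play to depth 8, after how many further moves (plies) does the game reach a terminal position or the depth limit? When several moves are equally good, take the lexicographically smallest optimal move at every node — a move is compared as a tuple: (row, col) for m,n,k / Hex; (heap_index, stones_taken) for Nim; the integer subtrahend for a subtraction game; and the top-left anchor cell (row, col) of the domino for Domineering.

PV length from [8]: 5 plies

[8] X move#1: -1:+1/7*, -4:-1/4
[7] O move#2: -1:-1/6*, -4:-1/3
[6] X move#3: -1:+1/5*, -4:+1/2
[5] O move#4: -1:-1/4*, -4:-1/1
[4] X move#5: -1:-1/3, -4:+1/0*
[0] end (terminal -1, O#6); searched 8 to 8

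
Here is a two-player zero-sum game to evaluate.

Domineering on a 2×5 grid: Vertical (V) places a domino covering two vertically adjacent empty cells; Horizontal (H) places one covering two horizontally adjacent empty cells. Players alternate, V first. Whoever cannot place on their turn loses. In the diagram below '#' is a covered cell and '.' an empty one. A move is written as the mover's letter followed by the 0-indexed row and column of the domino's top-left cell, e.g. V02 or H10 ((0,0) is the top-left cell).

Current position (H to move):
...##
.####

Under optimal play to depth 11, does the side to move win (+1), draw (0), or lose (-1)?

ply 1, H at ...##/.#### | H00=+1→##.##/.####*; H01=-1→.####/.####
ply 2: ##.##/.#### is terminal -1 (V); from ...##/.#### depth 11

value(...##/.####, H) = +1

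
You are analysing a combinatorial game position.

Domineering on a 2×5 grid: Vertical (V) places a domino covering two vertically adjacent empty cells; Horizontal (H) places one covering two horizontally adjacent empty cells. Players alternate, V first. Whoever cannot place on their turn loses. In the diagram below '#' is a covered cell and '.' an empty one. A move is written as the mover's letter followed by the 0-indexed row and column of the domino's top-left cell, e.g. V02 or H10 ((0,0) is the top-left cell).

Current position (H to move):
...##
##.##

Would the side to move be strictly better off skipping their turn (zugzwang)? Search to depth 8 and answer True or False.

zugzwang(...##/##.##, H) = False

[...##/##.##] H move#1: H00:-1/##.##/##.##, H01:+1/.####/##.##*
[.####/##.##] end (terminal -1, V#2); searched ...##/##.## to 8
suppose H passes — search the same position with V to move:
pass> [...##/##.##] V move#1: V02:-1/..###/#####*
pass> [..###/#####] H move#2: H00:+1/#####/#####*
pass> [#####/#####] end (terminal -1, V#3); searched ...##/##.## to 8
for H: play +1, pass +1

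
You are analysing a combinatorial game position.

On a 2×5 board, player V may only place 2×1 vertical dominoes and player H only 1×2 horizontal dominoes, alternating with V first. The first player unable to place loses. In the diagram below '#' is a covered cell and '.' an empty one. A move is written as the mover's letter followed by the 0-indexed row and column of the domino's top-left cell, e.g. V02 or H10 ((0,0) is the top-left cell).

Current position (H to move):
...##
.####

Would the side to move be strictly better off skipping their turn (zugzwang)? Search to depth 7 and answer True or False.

p1 H@[...##/.####]: H00[##.##/.####]+1* H01[.####/.####]-1
p2 V@[##.##/.####] terminal -1; root [...##/.####] d7
if H skipped the turn, V would face:
~ p1 V@[...##/.####]: V00[#..##/#####]-1*
~ p2 H@[#..##/#####]: H01[#####/#####]+1*
~ p3 V@[#####/#####] terminal -1; root [...##/.####] d7
compare (H): move=+1 vs pass=+1

zugzwang(...##/.####, H) = False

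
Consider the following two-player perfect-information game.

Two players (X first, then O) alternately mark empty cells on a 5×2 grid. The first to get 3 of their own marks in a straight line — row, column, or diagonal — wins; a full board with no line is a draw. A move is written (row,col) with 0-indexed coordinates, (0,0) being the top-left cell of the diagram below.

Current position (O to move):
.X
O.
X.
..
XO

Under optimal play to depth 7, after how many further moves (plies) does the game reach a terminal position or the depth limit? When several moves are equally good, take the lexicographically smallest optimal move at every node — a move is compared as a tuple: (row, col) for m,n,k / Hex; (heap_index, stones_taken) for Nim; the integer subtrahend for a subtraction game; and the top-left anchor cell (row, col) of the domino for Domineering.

[.X/O./X./../XO] O move#1: (0,0):-1/OX/O./X./../XO, (1,1):-1/.X/OO/X./../XO, (2,1):-1/.X/O./XO/../XO, (3,0):+0/.X/O./X./O./XO*, (3,1):-1/.X/O./X./.O/XO
[.X/O./X./O./XO] X move#2: (0,0):+0/XX/O./X./O./XO*, (1,1):+0/.X/OX/X./O./XO, (2,1):+0/.X/O./XX/O./XO, (3,1):+0/.X/O./X./OX/XO
[XX/O./X./O./XO] O move#3: (1,1):+0/XX/OO/X./O./XO*, (2,1):+0/XX/O./XO/O./XO, (3,1):+0/XX/O./X./OO/XO
[XX/OO/X./O./XO] X move#4: (2,1):+0/XX/OO/XX/O./XO*, (3,1):+0/XX/OO/X./OX/XO
[XX/OO/XX/O./XO] O move#5: (3,1):+0/XX/OO/XX/OO/XO*
[XX/OO/XX/OO/XO] end (terminal +0, X#6); searched .X/O./X./../XO to 7

PV length from [.X/O./X./../XO]: 5 plies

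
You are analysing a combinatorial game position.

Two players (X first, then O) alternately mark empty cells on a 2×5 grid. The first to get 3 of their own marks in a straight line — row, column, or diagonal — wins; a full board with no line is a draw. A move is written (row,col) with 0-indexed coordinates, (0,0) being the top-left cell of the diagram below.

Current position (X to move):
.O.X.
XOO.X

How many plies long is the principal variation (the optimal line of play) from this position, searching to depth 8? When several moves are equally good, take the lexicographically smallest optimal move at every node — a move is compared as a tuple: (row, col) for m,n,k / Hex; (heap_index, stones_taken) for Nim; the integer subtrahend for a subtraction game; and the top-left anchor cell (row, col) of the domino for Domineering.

PV length from [.O.X./XOO.X]: 4 plies

ply 1, X at .O.X./XOO.X | (0,0)=-1→XO.X./XOO.X; (0,2)=-1→.OXX./XOO.X; (0,4)=-1→.O.XX/XOO.X; (1,3)=+0→.O.X./XOOXX*
ply 2, O at .O.X./XOOXX | (0,0)=+0→OO.X./XOOXX*; (0,2)=+0→.OOX./XOOXX; (0,4)=+0→.O.XO/XOOXX
ply 3, X at OO.X./XOOXX | (0,2)=+0→OOXX./XOOXX*; (0,4)=-1→OO.XX/XOOXX
ply 4, O at OOXX./XOOXX | (0,4)=+0→OOXXO/XOOXX*
ply 5: OOXXO/XOOXX is terminal +0 (X); from .O.X./XOO.X depth 8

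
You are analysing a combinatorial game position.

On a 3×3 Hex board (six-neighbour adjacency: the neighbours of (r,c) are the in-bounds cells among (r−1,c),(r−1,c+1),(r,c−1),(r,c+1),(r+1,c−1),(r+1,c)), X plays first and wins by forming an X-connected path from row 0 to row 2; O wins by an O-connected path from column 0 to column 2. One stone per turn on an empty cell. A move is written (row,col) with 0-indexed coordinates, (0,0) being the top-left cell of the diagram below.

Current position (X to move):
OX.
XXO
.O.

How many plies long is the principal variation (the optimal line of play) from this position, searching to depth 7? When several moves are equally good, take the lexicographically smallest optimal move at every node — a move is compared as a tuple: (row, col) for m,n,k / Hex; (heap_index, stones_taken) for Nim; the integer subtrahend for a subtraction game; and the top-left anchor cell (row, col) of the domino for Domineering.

PV length from [OX./XXO/.O.]: 1 ply

[OX./XXO/.O.] X move#1: (0,2):-1/OXX/XXO/.O., (2,0):+1/OX./XXO/XO.*, (2,2):-1/OX./XXO/.OX
[OX./XXO/XO.] end (terminal -1, O#2); searched OX./XXO/.O. to 7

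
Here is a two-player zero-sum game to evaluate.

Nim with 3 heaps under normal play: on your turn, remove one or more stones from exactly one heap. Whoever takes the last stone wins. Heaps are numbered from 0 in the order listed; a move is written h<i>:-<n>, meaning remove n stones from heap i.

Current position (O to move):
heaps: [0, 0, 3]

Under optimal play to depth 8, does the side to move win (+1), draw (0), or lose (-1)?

value((0,0,3), O) = +1

ply 1, O at (0,0,3) | h2:-1=-1→(0,0,2); h2:-2=-1→(0,0,1); h2:-3=+1→(0,0,0)*
ply 2: (0,0,0) is terminal -1 (X); from (0,0,3) depth 8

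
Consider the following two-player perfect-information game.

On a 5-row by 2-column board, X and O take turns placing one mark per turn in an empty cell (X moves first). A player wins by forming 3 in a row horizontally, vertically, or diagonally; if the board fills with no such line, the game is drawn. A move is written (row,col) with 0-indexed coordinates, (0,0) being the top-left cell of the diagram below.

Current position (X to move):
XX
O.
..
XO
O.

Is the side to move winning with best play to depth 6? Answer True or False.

[XX/O./../XO/O.] X move#1: (1,1):+0/XX/OX/../XO/O.*, (2,0):-1/XX/O./X./XO/O., (2,1):+0/XX/O./.X/XO/O., (4,1):+0/XX/O./../XO/OX
[XX/OX/../XO/O.] O move#2: (2,0):-1/XX/OX/O./XO/O., (2,1):+0/XX/OX/.O/XO/O.*, (4,1):-1/XX/OX/../XO/OO
[XX/OX/.O/XO/O.] X move#3: (2,0):-1/XX/OX/XO/XO/O., (4,1):+0/XX/OX/.O/XO/OX*
[XX/OX/.O/XO/OX] O move#4: (2,0):+0/XX/OX/OO/XO/OX*
[XX/OX/OO/XO/OX] end (terminal +0, X#5); searched XX/O./../XO/O. to 6

X winning at [XX/O./../XO/O.]: False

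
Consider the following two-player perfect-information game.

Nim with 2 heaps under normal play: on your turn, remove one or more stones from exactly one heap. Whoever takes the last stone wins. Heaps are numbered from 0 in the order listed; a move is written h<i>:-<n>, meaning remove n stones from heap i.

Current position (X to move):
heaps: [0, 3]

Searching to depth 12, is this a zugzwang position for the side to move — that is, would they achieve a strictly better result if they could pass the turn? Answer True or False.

zugzwang((0,3), X) = False

ply 1, X at (0,3) | h1:-1=-1→(0,2); h1:-2=-1→(0,1); h1:-3=+1→(0,0)*
ply 2: (0,0) is terminal -1 (O); from (0,3) depth 12
suppose X passes — search the same position with O to move:
pass> ply 1, O at (0,3) | h1:-1=-1→(0,2); h1:-2=-1→(0,1); h1:-3=+1→(0,0)*
pass> ply 2: (0,0) is terminal -1 (X); from (0,3) depth 12
for X: play +1, pass -1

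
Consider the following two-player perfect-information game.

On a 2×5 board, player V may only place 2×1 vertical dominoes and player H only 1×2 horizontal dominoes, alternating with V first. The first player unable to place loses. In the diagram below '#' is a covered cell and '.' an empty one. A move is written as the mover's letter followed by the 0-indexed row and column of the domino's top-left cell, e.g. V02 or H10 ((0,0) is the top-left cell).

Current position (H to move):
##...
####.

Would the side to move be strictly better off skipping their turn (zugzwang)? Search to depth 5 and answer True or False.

zugzwang(##.../####., H) = False

p1 H@[##.../####.]: H02[####./####.]-1 H03[##.##/####.]+1*
p2 V@[##.##/####.] terminal -1; root [##.../####.] d5
pass branch (V moves first from the same position):
  | p1 V@[##.../####.]: V04[##..#/#####]-1*
  | p2 H@[##..#/#####]: H02[#####/#####]+1*
  | p3 V@[#####/#####] terminal -1; root [##.../####.] d5
H moving scores +1; H passing scores +1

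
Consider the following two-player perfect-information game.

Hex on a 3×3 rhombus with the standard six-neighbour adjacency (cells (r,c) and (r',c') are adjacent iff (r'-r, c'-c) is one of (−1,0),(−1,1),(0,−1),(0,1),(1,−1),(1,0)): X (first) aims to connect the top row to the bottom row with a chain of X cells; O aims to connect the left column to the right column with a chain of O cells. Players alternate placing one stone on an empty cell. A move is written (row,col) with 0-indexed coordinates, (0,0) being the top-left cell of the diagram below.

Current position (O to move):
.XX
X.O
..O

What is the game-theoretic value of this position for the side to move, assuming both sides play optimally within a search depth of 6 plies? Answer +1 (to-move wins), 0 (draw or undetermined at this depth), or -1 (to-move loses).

value(.XX/X.O/..O, O) = +1

ply 1, O at .XX/X.O/..O | (0,0)=-1→OXX/X.O/..O; (1,1)=-1→.XX/XOO/..O; (2,0)=+1→.XX/X.O/O.O*; (2,1)=-1→.XX/X.O/.OO
ply 2, X at .XX/X.O/O.O | (0,0)=-1→XXX/X.O/O.O*; (1,1)=-1→.XX/XXO/O.O; (2,1)=-1→.XX/X.O/OXO
ply 3, O at XXX/X.O/O.O | (1,1)=+1→XXX/XOO/O.O*; (2,1)=+1→XXX/X.O/OOO
ply 4: XXX/XOO/O.O is terminal -1 (X); from .XX/X.O/..O depth 6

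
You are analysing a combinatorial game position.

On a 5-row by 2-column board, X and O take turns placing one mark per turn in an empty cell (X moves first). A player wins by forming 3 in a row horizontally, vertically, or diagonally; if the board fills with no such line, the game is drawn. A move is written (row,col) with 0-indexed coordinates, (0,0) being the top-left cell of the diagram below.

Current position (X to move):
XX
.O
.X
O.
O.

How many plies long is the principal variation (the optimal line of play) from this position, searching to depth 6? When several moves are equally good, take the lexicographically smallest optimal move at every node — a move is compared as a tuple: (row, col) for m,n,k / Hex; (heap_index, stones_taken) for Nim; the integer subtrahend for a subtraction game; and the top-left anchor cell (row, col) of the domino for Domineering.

PV length from [XX/.O/.X/O./O.]: 4 plies

ply 1, X at XX/.O/.X/O./O. | (1,0)=-1→XX/XO/.X/O./O.; (2,0)=+0→XX/.O/XX/O./O.*; (3,1)=-1→XX/.O/.X/OX/O.; (4,1)=-1→XX/.O/.X/O./OX
ply 2, O at XX/.O/XX/O./O. | (1,0)=+0→XX/OO/XX/O./O.*; (3,1)=-1→XX/.O/XX/OO/O.; (4,1)=-1→XX/.O/XX/O./OO
ply 3, X at XX/OO/XX/O./O. | (3,1)=+0→XX/OO/XX/OX/O.*; (4,1)=+0→XX/OO/XX/O./OX
ply 4, O at XX/OO/XX/OX/O. | (4,1)=+0→XX/OO/XX/OX/OO*
ply 5: XX/OO/XX/OX/OO is terminal +0 (X); from XX/.O/.X/O./O. depth 6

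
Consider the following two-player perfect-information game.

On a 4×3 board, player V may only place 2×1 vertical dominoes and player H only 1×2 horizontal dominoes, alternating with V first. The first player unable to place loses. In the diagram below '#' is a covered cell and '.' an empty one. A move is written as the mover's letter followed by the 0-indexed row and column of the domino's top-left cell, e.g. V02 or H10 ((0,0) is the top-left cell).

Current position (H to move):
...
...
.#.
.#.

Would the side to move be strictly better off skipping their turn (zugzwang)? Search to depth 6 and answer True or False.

p1 H@[.../.../.#./.#.]: H00[##./.../.#./.#.]-1* H01[.##/.../.#./.#.]-1 H10[.../##./.#./.#.]-1 H11[.../.##/.#./.#.]-1
p2 V@[##./.../.#./.#.]: V02[###/..#/.#./.#.]+1* V10[##./#../##./.#.]+1 V12[##./..#/.##/.#.]+1 V20[##./.../##./##.]+1 V22[##./.../.##/.##]+1
p3 H@[###/..#/.#./.#.]: H10[###/###/.#./.#.]-1*
p4 V@[###/###/.#./.#.]: V20[###/###/##./##.]+1* V22[###/###/.##/.##]+1
p5 H@[###/###/##./##.] terminal -1; root [.../.../.#./.#.] d6
suppose H passes — search the same position with V to move:
pass> p1 V@[.../.../.#./.#.]: V00[#../#../.#./.#.]+1* V01[.#./.#./.#./.#.]+1 V02[..#/..#/.#./.#.]+1 V10[.../#../##./.#.]-1 V12[.../..#/.##/.#.]-1 V20[.../.../##./##.]+1 V22[.../.../.##/.##]+1
pass> p2 H@[#../#../.#./.#.]: H01[###/#../.#./.#.]-1* H11[#../###/.#./.#.]-1
pass> p3 V@[###/#../.#./.#.]: V12[###/#.#/.##/.#.]+1* V20[###/#../##./##.]+1 V22[###/#../.##/.##]+1
pass> p4 H@[###/#.#/.##/.#.] terminal -1; root [.../.../.#./.#.] d6
for H: play -1, pass -1

zugzwang(.../.../.#./.#., H) = False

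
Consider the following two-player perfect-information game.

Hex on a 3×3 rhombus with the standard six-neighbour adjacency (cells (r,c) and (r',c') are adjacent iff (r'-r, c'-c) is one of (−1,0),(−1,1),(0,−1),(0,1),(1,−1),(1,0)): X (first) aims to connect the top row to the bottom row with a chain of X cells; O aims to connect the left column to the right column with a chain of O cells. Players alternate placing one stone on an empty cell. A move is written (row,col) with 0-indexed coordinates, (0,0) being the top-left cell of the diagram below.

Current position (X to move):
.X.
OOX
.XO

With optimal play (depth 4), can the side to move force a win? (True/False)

X winning at [.X./OOX/.XO]: True

ply 1, X at .X./OOX/.XO | (0,0)=-1→XX./OOX/.XO; (0,2)=+1→.XX/OOX/.XO*; (2,0)=-1→.X./OOX/XXO
ply 2: .XX/OOX/.XO is terminal -1 (O); from .X./OOX/.XO depth 4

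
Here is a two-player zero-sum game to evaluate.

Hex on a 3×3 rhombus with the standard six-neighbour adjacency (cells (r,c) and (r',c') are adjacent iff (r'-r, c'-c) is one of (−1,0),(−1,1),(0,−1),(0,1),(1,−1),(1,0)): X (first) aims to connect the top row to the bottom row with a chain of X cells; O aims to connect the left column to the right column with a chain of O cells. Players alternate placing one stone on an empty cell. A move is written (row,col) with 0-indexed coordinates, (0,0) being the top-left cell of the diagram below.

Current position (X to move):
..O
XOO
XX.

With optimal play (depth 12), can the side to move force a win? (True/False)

X winning at [..O/XOO/XX.]: True

ply 1, X at ..O/XOO/XX. | (0,0)=+1→X.O/XOO/XX.*; (0,1)=+1→.XO/XOO/XX.; (2,2)=+1→..O/XOO/XXX
ply 2: X.O/XOO/XX. is terminal -1 (O); from ..O/XOO/XX. depth 12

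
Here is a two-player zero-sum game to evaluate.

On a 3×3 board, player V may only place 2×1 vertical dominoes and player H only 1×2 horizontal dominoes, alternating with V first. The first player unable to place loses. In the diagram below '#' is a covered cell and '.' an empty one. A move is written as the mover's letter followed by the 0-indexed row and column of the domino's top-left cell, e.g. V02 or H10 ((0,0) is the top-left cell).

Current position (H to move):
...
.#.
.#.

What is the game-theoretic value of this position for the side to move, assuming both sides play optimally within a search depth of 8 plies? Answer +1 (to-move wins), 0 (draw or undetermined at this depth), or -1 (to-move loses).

value(.../.#./.#., H) = -1

p1 H@[.../.#./.#.]: H00[##./.#./.#.]-1* H01[.##/.#./.#.]-1
p2 V@[##./.#./.#.]: V02[###/.##/.#.]+1* V10[##./##./##.]+1 V12[##./.##/.##]+1
p3 H@[###/.##/.#.] terminal -1; root [.../.#./.#.] d8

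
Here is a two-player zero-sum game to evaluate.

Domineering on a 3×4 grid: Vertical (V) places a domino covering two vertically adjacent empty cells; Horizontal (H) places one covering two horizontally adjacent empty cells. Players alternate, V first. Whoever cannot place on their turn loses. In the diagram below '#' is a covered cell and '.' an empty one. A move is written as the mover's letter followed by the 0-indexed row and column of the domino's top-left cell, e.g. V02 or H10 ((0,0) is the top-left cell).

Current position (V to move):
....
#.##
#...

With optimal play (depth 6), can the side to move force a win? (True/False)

V winning at [..../#.##/#...]: False

ply 1, V at ..../#.##/#... | V01=-1→.#../####/#...*; V11=-1→..../####/##..
ply 2, H at .#../####/#... | H02=+1→.###/####/#...*; H21=+1→.#../####/###.; H22=+1→.#../####/#.##
ply 3: .###/####/#... is terminal -1 (V); from ..../#.##/#... depth 6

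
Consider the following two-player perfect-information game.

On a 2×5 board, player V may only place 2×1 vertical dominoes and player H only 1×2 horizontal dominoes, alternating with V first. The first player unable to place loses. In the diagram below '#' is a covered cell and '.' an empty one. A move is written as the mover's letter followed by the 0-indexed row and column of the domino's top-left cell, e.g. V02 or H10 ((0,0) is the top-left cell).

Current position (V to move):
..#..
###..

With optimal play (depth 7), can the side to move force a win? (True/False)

ply 1, V at ..#../###.. | V03=+1→..##./####.*; V04=+1→..#.#/###.#
ply 2, H at ..##./####. | H00=-1→####./####.*
ply 3, V at ####./####. | V04=+1→#####/#####*
ply 4: #####/##### is terminal -1 (H); from ..#../###.. depth 7

V winning at [..#../###..]: True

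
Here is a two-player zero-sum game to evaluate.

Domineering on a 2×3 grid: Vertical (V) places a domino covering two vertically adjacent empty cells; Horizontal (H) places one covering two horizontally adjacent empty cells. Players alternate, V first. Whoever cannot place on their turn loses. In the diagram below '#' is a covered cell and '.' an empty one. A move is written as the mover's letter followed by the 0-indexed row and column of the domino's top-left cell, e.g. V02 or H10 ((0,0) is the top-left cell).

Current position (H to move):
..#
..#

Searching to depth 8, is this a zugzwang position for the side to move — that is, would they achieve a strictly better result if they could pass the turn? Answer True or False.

p1 H@[..#/..#]: H00[###/..#]+1* H10[..#/###]+1
p2 V@[###/..#] terminal -1; root [..#/..#] d8
pass branch (V moves first from the same position):
  | p1 V@[..#/..#]: V00[#.#/#.#]+1* V01[.##/.##]+1
  | p2 H@[#.#/#.#] terminal -1; root [..#/..#] d8
H moving scores +1; H passing scores -1

zugzwang(..#/..#, H) = False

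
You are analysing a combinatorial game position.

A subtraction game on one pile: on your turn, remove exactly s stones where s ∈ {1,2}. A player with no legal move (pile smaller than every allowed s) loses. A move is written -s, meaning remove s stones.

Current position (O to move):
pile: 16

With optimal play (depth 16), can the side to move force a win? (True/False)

O winning at [16]: True

ply 1, O at 16 | -1=+1→15*; -2=-1→14
ply 2, X at 15 | -1=-1→14*; -2=-1→13
ply 3, O at 14 | -1=-1→13; -2=+1→12*
ply 4, X at 12 | -1=-1→11*; -2=-1→10
ply 5, O at 11 | -1=-1→10; -2=+1→9*
ply 6, X at 9 | -1=-1→8*; -2=-1→7
ply 7, O at 8 | -1=-1→7; -2=+1→6*
ply 8, X at 6 | -1=-1→5*; -2=-1→4
ply 9, O at 5 | -1=-1→4; -2=+1→3*
ply 10, X at 3 | -1=-1→2*; -2=-1→1
ply 11, O at 2 | -1=-1→1; -2=+1→0*
ply 12: 0 is terminal -1 (X); from 16 depth 16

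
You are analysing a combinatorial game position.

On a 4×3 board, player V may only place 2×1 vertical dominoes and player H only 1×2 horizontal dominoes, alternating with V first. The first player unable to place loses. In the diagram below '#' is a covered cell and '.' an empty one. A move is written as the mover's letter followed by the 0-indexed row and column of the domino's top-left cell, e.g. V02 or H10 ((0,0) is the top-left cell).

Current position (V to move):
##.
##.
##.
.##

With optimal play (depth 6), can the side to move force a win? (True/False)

[##./##./##./.##] V move#1: V02:+1/###/###/##./.##*, V12:+1/##./###/###/.##
[###/###/##./.##] end (terminal -1, H#2); searched ##./##./##./.## to 6

V winning at [##./##./##./.##]: True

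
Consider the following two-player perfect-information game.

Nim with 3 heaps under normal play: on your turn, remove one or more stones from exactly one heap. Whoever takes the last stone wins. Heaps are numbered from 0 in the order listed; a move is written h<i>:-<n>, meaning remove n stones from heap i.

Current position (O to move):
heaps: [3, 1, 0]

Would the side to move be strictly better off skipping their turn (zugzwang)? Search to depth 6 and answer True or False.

zugzwang((3,1,0), O) = False

[(3,1,0)] O move#1: h0:-1:-1/(2,1,0), h0:-2:+1/(1,1,0)*, h0:-3:-1/(0,1,0), h1:-1:-1/(3,0,0)
[(1,1,0)] X move#2: h0:-1:-1/(0,1,0)*, h1:-1:-1/(1,0,0)
[(0,1,0)] O move#3: h1:-1:+1/(0,0,0)*
[(0,0,0)] end (terminal -1, X#4); searched (3,1,0) to 6
suppose O passes — search the same position with X to move:
pass> [(3,1,0)] X move#1: h0:-1:-1/(2,1,0), h0:-2:+1/(1,1,0)*, h0:-3:-1/(0,1,0), h1:-1:-1/(3,0,0)
pass> [(1,1,0)] O move#2: h0:-1:-1/(0,1,0)*, h1:-1:-1/(1,0,0)
pass> [(0,1,0)] X move#3: h1:-1:+1/(0,0,0)*
pass> [(0,0,0)] end (terminal -1, O#4); searched (3,1,0) to 6
for O: play +1, pass -1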